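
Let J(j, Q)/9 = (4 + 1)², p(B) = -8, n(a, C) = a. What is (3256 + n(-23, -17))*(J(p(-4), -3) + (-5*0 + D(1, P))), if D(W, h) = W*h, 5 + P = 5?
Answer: 727425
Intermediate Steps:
P = 0 (P = -5 + 5 = 0)
J(j, Q) = 225 (J(j, Q) = 9*(4 + 1)² = 9*5² = 9*25 = 225)
(3256 + n(-23, -17))*(J(p(-4), -3) + (-5*0 + D(1, P))) = (3256 - 23)*(225 + (-5*0 + 1*0)) = 3233*(225 + (0 + 0)) = 3233*(225 + 0) = 3233*225 = 727425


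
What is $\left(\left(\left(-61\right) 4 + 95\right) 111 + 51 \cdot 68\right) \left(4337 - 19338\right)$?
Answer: $196078071$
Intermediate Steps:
$\left(\left(\left(-61\right) 4 + 95\right) 111 + 51 \cdot 68\right) \left(4337 - 19338\right) = \left(\left(-244 + 95\right) 111 + 3468\right) \left(-15001\right) = \left(\left(-149\right) 111 + 3468\right) \left(-15001\right) = \left(-16539 + 3468\right) \left(-15001\right) = \left(-13071\right) \left(-15001\right) = 196078071$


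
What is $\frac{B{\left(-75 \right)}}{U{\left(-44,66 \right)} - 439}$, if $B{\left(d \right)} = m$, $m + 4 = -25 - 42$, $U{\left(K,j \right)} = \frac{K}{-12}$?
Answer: $\frac{213}{1306} \approx 0.16309$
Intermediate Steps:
$U{\left(K,j \right)} = - \frac{K}{12}$ ($U{\left(K,j \right)} = K \left(- \frac{1}{12}\right) = - \frac{K}{12}$)
$m = -71$ ($m = -4 - 67 = -71$)
$B{\left(d \right)} = -71$
$\frac{B{\left(-75 \right)}}{U{\left(-44,66 \right)} - 439} = - \frac{71}{\left(- \frac{1}{12}\right) \left(-44\right) - 439} = - \frac{71}{\frac{11}{3} - 439} = - \frac{71}{- \frac{1306}{3}} = \left(-71\right) \left(- \frac{3}{1306}\right) = \frac{213}{1306}$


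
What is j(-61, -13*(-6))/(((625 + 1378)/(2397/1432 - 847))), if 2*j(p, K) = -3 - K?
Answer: 98051067/5736592 ≈ 17.092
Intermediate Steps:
j(p, K) = -3/2 - K/2 (j(p, K) = (-3 - K)/2 = -3/2 - K/2)
j(-61, -13*(-6))/(((625 + 1378)/(2397/1432 - 847))) = (-3/2 - (-13)*(-6)/2)/(((625 + 1378)/(2397/1432 - 847))) = (-3/2 - 1/2*78)/((2003/(2397*(1/1432) - 847))) = (-3/2 - 39)/((2003/(2397/1432 - 847))) = -81/(2*(2003/(-1210507/1432))) = -81/(2*(2003*(-1432/1210507))) = -81/(2*(-2868296/1210507)) = -81/2*(-1210507/2868296) = 98051067/5736592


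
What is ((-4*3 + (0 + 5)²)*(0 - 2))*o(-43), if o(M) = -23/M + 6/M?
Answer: -442/43 ≈ -10.279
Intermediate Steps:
o(M) = -17/M
((-4*3 + (0 + 5)²)*(0 - 2))*o(-43) = ((-4*3 + (0 + 5)²)*(0 - 2))*(-17/(-43)) = ((-12 + 5²)*(-2))*(-17*(-1/43)) = ((-12 + 25)*(-2))*(17/43) = (13*(-2))*(17/43) = -26*17/43 = -442/43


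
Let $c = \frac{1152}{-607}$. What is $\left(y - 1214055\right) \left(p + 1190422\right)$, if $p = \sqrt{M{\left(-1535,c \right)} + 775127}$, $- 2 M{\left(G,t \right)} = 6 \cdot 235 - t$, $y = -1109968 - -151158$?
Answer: $-2586626299030 - \frac{2172865 \sqrt{285334661846}}{607} \approx -2.5885 \cdot 10^{12}$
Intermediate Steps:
$y = -958810$ ($y = -1109968 + 151158 = -958810$)
$c = - \frac{1152}{607}$ ($c = 1152 \left(- \frac{1}{607}\right) = - \frac{1152}{607} \approx -1.8979$)
$M{\left(G,t \right)} = -705 + \frac{t}{2}$ ($M{\left(G,t \right)} = - \frac{6 \cdot 235 - t}{2} = - \frac{1410 - t}{2} = -705 + \frac{t}{2}$)
$p = \frac{\sqrt{285334661846}}{607}$ ($p = \sqrt{\left(-705 + \frac{1}{2} \left(- \frac{1152}{607}\right)\right) + 775127} = \sqrt{\left(-705 - \frac{576}{607}\right) + 775127} = \sqrt{- \frac{428511}{607} + 775127} = \sqrt{\frac{470073578}{607}} = \frac{\sqrt{285334661846}}{607} \approx 880.01$)
$\left(y - 1214055\right) \left(p + 1190422\right) = \left(-958810 - 1214055\right) \left(\frac{\sqrt{285334661846}}{607} + 1190422\right) = - 2172865 \left(1190422 + \frac{\sqrt{285334661846}}{607}\right) = -2586626299030 - \frac{2172865 \sqrt{285334661846}}{607}$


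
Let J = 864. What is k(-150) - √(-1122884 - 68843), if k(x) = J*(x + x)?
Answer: -259200 - I*√1191727 ≈ -2.592e+5 - 1091.7*I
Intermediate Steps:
k(x) = 1728*x (k(x) = 864*(x + x) = 864*(2*x) = 1728*x)
k(-150) - √(-1122884 - 68843) = 1728*(-150) - √(-1122884 - 68843) = -259200 - √(-1191727) = -259200 - I*√1191727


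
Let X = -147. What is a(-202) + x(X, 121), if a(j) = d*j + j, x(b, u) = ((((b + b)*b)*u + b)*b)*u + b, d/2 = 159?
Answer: -93012396382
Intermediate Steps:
d = 318 (d = 2*159 = 318)
x(b, u) = b + b*u*(b + 2*u*b²) (x(b, u) = ((((2*b)*b)*u + b)*b)*u + b = (((2*b²)*u + b)*b)*u + b = ((2*u*b² + b)*b)*u + b = ((b + 2*u*b²)*b)*u + b = (b*(b + 2*u*b²))*u + b = b*u*(b + 2*u*b²) + b = b + b*u*(b + 2*u*b²))
a(j) = 319*j (a(j) = 318*j + j = 319*j)
a(-202) + x(X, 121) = 319*(-202) - 147*(1 - 147*121 + 2*(-147)²*121²) = -64438 - 147*(1 - 17787 + 2*21609*14641) = -64438 - 147*(1 - 17787 + 632754738) = -64438 - 147*632736952 = -64438 - 93012331944 = -93012396382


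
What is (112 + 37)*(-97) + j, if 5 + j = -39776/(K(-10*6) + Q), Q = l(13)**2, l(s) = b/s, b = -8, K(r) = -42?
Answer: -47487714/3517 ≈ -13502.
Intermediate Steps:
l(s) = -8/s
Q = 64/169 (Q = (-8/13)**2 = 64/169 ≈ 0.37870)
j = 3343487/3517 (j = -5 - 39776/(-42 + 64/169) = -5 - 39776/(-7034/169) = -5 - 39776*(-169/7034) = -5 + 3361072/3517 = 3343487/3517 ≈ 950.66)
(112 + 37)*(-97) + j = (112 + 37)*(-97) + 3343487/3517 = 149*(-97) + 3343487/3517 = -14453 + 3343487/3517 = -47487714/3517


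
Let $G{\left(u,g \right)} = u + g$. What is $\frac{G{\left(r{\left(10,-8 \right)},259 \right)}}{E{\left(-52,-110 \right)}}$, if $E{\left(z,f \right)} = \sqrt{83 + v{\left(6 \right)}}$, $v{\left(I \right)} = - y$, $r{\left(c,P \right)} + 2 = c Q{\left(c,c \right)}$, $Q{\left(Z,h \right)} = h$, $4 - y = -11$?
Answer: $\frac{21 \sqrt{17}}{2} \approx 43.293$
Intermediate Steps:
$y = 15$ ($y = 4 - -11 = 4 + 11 = 15$)
$r{\left(c,P \right)} = -2 + c^{2}$ ($r{\left(c,P \right)} = -2 + c c = -2 + c^{2}$)
$v{\left(I \right)} = -15$ ($v{\left(I \right)} = \left(-1\right) 15 = -15$)
$G{\left(u,g \right)} = g + u$
$E{\left(z,f \right)} = 2 \sqrt{17}$ ($E{\left(z,f \right)} = \sqrt{83 - 15} = \sqrt{68} = 2 \sqrt{17}$)
$\frac{G{\left(r{\left(10,-8 \right)},259 \right)}}{E{\left(-52,-110 \right)}} = \frac{259 - \left(2 - 10^{2}\right)}{2 \sqrt{17}} = \left(259 + \left(-2 + 100\right)\right) \frac{\sqrt{17}}{34} = \left(259 + 98\right) \frac{\sqrt{17}}{34} = 357 \frac{\sqrt{17}}{34} = \frac{21 \sqrt{17}}{2}$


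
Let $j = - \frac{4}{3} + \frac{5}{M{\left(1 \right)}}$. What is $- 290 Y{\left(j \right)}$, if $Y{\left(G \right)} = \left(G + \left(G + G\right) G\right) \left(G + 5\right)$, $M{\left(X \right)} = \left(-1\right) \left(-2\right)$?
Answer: $- \frac{187775}{27} \approx -6954.6$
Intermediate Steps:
$M{\left(X \right)} = 2$
$j = \frac{7}{6}$ ($j = - \frac{4}{3} + \frac{5}{2} = \frac{7}{6} \approx 1.1667$)
$Y{\left(G \right)} = \left(5 + G\right) \left(G + 2 G^{2}\right)$ ($Y{\left(G \right)} = \left(G + 2 G G\right) \left(5 + G\right) = \left(G + 2 G^{2}\right) \left(5 + G\right) = \left(5 + G\right) \left(G + 2 G^{2}\right)$)
$- 290 Y{\left(j \right)} = - 290 \frac{7 \left(5 + 2 \left(\frac{7}{6}\right)^{2} + 11 \cdot \frac{7}{6}\right)}{6} = - 290 \frac{7 \left(5 + 2 \cdot \frac{49}{36} + \frac{77}{6}\right)}{6} = - 290 \frac{7 \left(5 + \frac{49}{18} + \frac{77}{6}\right)}{6} = - 290 \cdot \frac{7}{6} \cdot \frac{185}{9} = \left(-290\right) \frac{1295}{54} = - \frac{187775}{27}$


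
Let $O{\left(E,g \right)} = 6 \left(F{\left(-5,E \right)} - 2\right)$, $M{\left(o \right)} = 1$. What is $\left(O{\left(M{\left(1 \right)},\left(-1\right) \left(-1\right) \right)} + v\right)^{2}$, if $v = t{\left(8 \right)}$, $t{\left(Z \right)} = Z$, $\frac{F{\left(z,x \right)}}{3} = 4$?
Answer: $4624$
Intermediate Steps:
$F{\left(z,x \right)} = 12$ ($F{\left(z,x \right)} = 3 \cdot 4 = 12$)
$v = 8$
$O{\left(E,g \right)} = 60$ ($O{\left(E,g \right)} = 6 \left(12 - 2\right) = 6 \cdot 10 = 60$)
$\left(O{\left(M{\left(1 \right)},\left(-1\right) \left(-1\right) \right)} + v\right)^{2} = \left(60 + 8\right)^{2} = 68^{2} = 4624$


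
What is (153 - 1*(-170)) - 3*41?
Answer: 200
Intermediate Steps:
(153 - 1*(-170)) - 3*41 = (153 + 170) - 1*123 = 323 - 123 = 200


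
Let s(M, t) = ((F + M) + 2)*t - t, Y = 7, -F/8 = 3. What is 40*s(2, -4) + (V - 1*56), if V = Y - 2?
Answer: 3309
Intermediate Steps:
F = -24 (F = -8*3 = -24)
V = 5 (V = 7 - 2 = 5)
s(M, t) = -t + t*(-22 + M) (s(M, t) = ((-24 + M) + 2)*t - t = (-22 + M)*t - t = t*(-22 + M) - t = -t + t*(-22 + M))
40*s(2, -4) + (V - 1*56) = 40*(-4*(-23 + 2)) + (5 - 1*56) = 40*(-4*(-21)) + (5 - 56) = 40*84 - 51 = 3360 - 51 = 3309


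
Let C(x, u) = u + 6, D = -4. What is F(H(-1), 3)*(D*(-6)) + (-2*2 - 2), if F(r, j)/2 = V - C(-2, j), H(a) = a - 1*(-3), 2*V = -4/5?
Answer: -2286/5 ≈ -457.20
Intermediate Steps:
C(x, u) = 6 + u
V = -⅖ (V = (-4/5)/2 = (-4*⅕)/2 = (½)*(-⅘) = -⅖ ≈ -0.40000)
H(a) = 3 + a (H(a) = a + 3 = 3 + a)
F(r, j) = -64/5 - 2*j (F(r, j) = 2*(-⅖ - (6 + j)) = 2*(-⅖ + (-6 - j)) = 2*(-32/5 - j) = -64/5 - 2*j)
F(H(-1), 3)*(D*(-6)) + (-2*2 - 2) = (-64/5 - 2*3)*(-4*(-6)) + (-2*2 - 2) = (-64/5 - 6)*24 + (-4 - 2) = -94/5*24 - 6 = -2256/5 - 6 = -2286/5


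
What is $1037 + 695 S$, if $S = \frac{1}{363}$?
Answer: $\frac{377126}{363} \approx 1038.9$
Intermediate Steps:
$S = \frac{1}{363} \approx 0.0027548$
$1037 + 695 S = 1037 + 695 \cdot \frac{1}{363} = 1037 + \frac{695}{363} = \frac{377126}{363}$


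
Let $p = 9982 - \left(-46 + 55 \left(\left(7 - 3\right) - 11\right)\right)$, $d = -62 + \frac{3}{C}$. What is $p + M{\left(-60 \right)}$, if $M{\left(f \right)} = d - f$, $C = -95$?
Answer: $\frac{989042}{95} \approx 10411.0$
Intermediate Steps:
$d = - \frac{5893}{95}$ ($d = -62 + \frac{3}{-95} = -62 + 3 \left(- \frac{1}{95}\right) = -62 - \frac{3}{95} = - \frac{5893}{95} \approx -62.032$)
$p = 10413$ ($p = 9982 - \left(-46 + 55 \left(4 - 11\right)\right) = 9982 - \left(-46 + 55 \left(-7\right)\right) = 9982 - \left(-46 - 385\right) = 9982 - -431 = 9982 + 431 = 10413$)
$M{\left(f \right)} = - \frac{5893}{95} - f$
$p + M{\left(-60 \right)} = 10413 - \frac{193}{95} = \frac{989042}{95}$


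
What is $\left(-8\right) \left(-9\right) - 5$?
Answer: $67$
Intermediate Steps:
$\left(-8\right) \left(-9\right) - 5 = 72 - 5 = 67$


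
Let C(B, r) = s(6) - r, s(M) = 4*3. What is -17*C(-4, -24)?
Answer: -612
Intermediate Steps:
s(M) = 12
C(B, r) = 12 - r
-17*C(-4, -24) = -17*(12 - 1*(-24)) = -17*(12 + 24) = -17*36 = -612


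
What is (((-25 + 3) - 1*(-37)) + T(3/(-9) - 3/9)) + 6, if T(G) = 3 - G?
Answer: 74/3 ≈ 24.667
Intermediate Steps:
(((-25 + 3) - 1*(-37)) + T(3/(-9) - 3/9)) + 6 = (((-25 + 3) - 1*(-37)) + (3 - (3/(-9) - 3/9))) + 6 = ((-22 + 37) + (3 - (3*(-1/9) - 3*1/9))) + 6 = (15 + (3 - (-1/3 - 1/3))) + 6 = (15 + (3 - 1*(-2/3))) + 6 = (15 + (3 + 2/3)) + 6 = (15 + 11/3) + 6 = 56/3 + 6 = 74/3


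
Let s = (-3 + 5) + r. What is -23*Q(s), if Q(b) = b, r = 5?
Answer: -161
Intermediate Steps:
s = 7 (s = (-3 + 5) + 5 = 2 + 5 = 7)
-23*Q(s) = -23*7 = -161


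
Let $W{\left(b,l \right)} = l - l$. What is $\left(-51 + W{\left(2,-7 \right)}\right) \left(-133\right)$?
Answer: $6783$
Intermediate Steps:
$W{\left(b,l \right)} = 0$
$\left(-51 + W{\left(2,-7 \right)}\right) \left(-133\right) = \left(-51 + 0\right) \left(-133\right) = \left(-51\right) \left(-133\right) = 6783$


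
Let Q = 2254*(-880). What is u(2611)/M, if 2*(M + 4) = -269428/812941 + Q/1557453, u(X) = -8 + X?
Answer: -173458083700401/320027509826 ≈ -542.01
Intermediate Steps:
Q = -1983520
M = -6080522686694/1266117399273 (M = -4 + (-269428/812941 - 1983520/1557453)/2 = -4 + (½)*(-2032106179204/1266117399273) = -4 - 1016053089602/1266117399273 = -6080522686694/1266117399273 ≈ -4.8025)
u(2611)/M = (-8 + 2611)/(-6080522686694/1266117399273) = 2603*(-1266117399273/6080522686694) = -173458083700401/320027509826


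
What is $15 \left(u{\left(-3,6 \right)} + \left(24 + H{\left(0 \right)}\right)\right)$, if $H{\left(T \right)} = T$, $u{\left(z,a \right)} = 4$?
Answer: $420$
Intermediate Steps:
$15 \left(u{\left(-3,6 \right)} + \left(24 + H{\left(0 \right)}\right)\right) = 15 \left(4 + \left(24 + 0\right)\right) = 15 \left(4 + 24\right) = 15 \cdot 28 = 420$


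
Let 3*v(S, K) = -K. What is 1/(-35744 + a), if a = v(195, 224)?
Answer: -3/107456 ≈ -2.7918e-5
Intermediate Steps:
v(S, K) = -K/3 (v(S, K) = (-K)/3 = -K/3)
a = -224/3 (a = -⅓*224 = -224/3 ≈ -74.667)
1/(-35744 + a) = 1/(-35744 - 224/3) = 1/(-107456/3) = -3/107456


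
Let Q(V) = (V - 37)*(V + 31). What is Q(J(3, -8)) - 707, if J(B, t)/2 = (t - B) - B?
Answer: -902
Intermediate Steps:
J(B, t) = -4*B + 2*t (J(B, t) = 2*((t - B) - B) = 2*(t - 2*B) = -4*B + 2*t)
Q(V) = (-37 + V)*(31 + V)
Q(J(3, -8)) - 707 = (-1147 + (-4*3 + 2*(-8))² - 6*(-4*3 + 2*(-8))) - 707 = (-1147 + (-12 - 16)² - 6*(-12 - 16)) - 707 = (-1147 + (-28)² - 6*(-28)) - 707 = (-1147 + 784 + 168) - 707 = -195 - 707 = -902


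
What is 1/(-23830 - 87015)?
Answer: -1/110845 ≈ -9.0216e-6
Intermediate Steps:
1/(-23830 - 87015) = 1/(-110845) = -1/110845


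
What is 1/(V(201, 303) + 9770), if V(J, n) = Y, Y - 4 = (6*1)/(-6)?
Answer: 1/9773 ≈ 0.00010232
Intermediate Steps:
Y = 3 (Y = 4 + (6*1)/(-6) = 4 + 6*(-1/6) = 4 - 1 = 3)
V(J, n) = 3
1/(V(201, 303) + 9770) = 1/(3 + 9770) = 1/9773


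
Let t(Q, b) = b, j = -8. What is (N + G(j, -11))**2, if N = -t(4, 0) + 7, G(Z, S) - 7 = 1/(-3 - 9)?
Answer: 27889/144 ≈ 193.67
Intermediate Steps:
G(Z, S) = 83/12 (G(Z, S) = 7 + 1/(-3 - 9) = 7 + 1/(-12) = 7 - 1/12 = 83/12)
N = 7 (N = -1*0 + 7 = 0 + 7 = 7)
(N + G(j, -11))**2 = (7 + 83/12)**2 = (167/12)**2 = 27889/144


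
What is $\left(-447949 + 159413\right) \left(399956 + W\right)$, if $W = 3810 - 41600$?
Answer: $-104497928976$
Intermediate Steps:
$W = -37790$
$\left(-447949 + 159413\right) \left(399956 + W\right) = \left(-447949 + 159413\right) \left(399956 - 37790\right) = \left(-288536\right) 362166 = -104497928976$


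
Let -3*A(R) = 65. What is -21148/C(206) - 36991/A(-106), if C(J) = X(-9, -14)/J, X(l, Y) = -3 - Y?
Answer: -281951017/715 ≈ -3.9434e+5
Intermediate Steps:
A(R) = -65/3 (A(R) = -⅓*65 = -65/3)
C(J) = 11/J (C(J) = (-3 - 1*(-14))/J = (-3 + 14)/J = 11/J)
-21148/C(206) - 36991/A(-106) = -21148/(11/206) - 36991/(-65/3) = -21148/(11*(1/206)) - 36991*(-3/65) = -21148/11/206 + 110973/65 = -21148*206/11 + 110973/65 = -4356488/11 + 110973/65 = -281951017/715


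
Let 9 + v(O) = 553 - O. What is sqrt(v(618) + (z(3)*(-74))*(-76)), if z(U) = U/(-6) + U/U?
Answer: 37*sqrt(2) ≈ 52.326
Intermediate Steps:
v(O) = 544 - O (v(O) = -9 + (553 - O) = 544 - O)
z(U) = 1 - U/6 (z(U) = U*(-1/6) + 1 = -U/6 + 1 = 1 - U/6)
sqrt(v(618) + (z(3)*(-74))*(-76)) = sqrt((544 - 1*618) + ((1 - 1/6*3)*(-74))*(-76)) = sqrt((544 - 618) + ((1 - 1/2)*(-74))*(-76)) = sqrt(-74 + ((1/2)*(-74))*(-76)) = sqrt(-74 - 37*(-76)) = sqrt(-74 + 2812) = sqrt(2738) = 37*sqrt(2)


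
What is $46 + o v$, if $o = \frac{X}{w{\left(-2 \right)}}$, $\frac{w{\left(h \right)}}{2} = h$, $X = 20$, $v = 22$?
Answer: $-64$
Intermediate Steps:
$w{\left(h \right)} = 2 h$
$o = -5$ ($o = \frac{20}{2 \left(-2\right)} = \frac{20}{-4} = 20 \left(- \frac{1}{4}\right) = -5$)
$46 + o v = 46 - 110 = -64$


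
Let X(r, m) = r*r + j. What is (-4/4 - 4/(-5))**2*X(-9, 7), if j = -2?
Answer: 79/25 ≈ 3.1600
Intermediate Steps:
X(r, m) = -2 + r**2 (X(r, m) = r*r - 2 = r**2 - 2 = -2 + r**2)
(-4/4 - 4/(-5))**2*X(-9, 7) = (-4/4 - 4/(-5))**2*(-2 + (-9)**2) = (-4*1/4 - 4*(-1/5))**2*(-2 + 81) = (-1 + 4/5)**2*79 = (-1/5)**2*79 = (1/25)*79 = 79/25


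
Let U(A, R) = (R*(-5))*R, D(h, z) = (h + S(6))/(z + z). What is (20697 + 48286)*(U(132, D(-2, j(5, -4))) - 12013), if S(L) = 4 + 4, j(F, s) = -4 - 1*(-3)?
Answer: -831797014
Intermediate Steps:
j(F, s) = -1 (j(F, s) = -4 + 3 = -1)
S(L) = 8
D(h, z) = (8 + h)/(2*z) (D(h, z) = (h + 8)/(z + z) = (8 + h)/((2*z)) = (8 + h)*(1/(2*z)) = (8 + h)/(2*z))
U(A, R) = -5*R² (U(A, R) = (-5*R)*R = -5*R²)
(20697 + 48286)*(U(132, D(-2, j(5, -4))) - 12013) = (20697 + 48286)*(-5*(8 - 2)²/4 - 12013) = 68983*(-5*((½)*(-1)*6)² - 12013) = 68983*(-5*(-3)² - 12013) = 68983*(-5*9 - 12013) = 68983*(-45 - 12013) = 68983*(-12058) = -831797014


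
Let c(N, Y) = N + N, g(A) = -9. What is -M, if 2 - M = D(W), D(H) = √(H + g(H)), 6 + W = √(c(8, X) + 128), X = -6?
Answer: -2 + I*√3 ≈ -2.0 + 1.732*I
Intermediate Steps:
c(N, Y) = 2*N
W = 6 (W = -6 + √(2*8 + 128) = -6 + √(16 + 128) = -6 + √144 = -6 + 12 = 6)
D(H) = √(-9 + H) (D(H) = √(H - 9) = √(-9 + H))
M = 2 - I*√3 (M = 2 - √(-9 + 6) = 2 - √(-3) = 2 - I*√3 ≈ 2.0 - 1.732*I)
-M = -(2 - I*√3) = -2 + I*√3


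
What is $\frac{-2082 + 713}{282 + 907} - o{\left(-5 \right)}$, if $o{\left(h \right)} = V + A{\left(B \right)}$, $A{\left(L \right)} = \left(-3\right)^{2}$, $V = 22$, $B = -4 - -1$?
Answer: $- \frac{38228}{1189} \approx -32.151$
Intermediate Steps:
$B = -3$ ($B = -4 + 1 = -3$)
$A{\left(L \right)} = 9$
$o{\left(h \right)} = 31$ ($o{\left(h \right)} = 22 + 9 = 31$)
$\frac{-2082 + 713}{282 + 907} - o{\left(-5 \right)} = \frac{-2082 + 713}{282 + 907} - 31 = - \frac{1369}{1189} - 31 = - \frac{38228}{1189}$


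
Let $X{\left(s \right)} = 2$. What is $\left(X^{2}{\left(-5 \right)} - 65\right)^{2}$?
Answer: $3721$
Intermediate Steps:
$\left(X^{2}{\left(-5 \right)} - 65\right)^{2} = \left(2^{2} - 65\right)^{2} = \left(4 - 65\right)^{2} = \left(-61\right)^{2} = 3721$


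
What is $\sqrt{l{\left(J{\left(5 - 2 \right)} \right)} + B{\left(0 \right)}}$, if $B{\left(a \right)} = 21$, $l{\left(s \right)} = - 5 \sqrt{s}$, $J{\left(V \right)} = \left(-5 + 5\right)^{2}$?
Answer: $\sqrt{21} \approx 4.5826$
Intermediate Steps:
$J{\left(V \right)} = 0$ ($J{\left(V \right)} = 0^{2} = 0$)
$\sqrt{l{\left(J{\left(5 - 2 \right)} \right)} + B{\left(0 \right)}} = \sqrt{- 5 \sqrt{0} + 21} = \sqrt{\left(-5\right) 0 + 21} = \sqrt{0 + 21} = \sqrt{21}$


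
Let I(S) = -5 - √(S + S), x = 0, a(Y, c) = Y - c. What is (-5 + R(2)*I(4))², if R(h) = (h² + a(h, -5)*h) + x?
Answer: 11617 + 6840*√2 ≈ 21290.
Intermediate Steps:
I(S) = -5 - √2*√S (I(S) = -5 - √(2*S) = -5 - √2*√S)
R(h) = h² + h*(5 + h) (R(h) = (h² + (h - 1*(-5))*h) + 0 = (h² + (h + 5)*h) + 0 = (h² + (5 + h)*h) + 0 = (h² + h*(5 + h)) + 0 = h² + h*(5 + h))
(-5 + R(2)*I(4))² = (-5 + (2*(5 + 2*2))*(-5 - √2*√4))² = (-5 + (2*(5 + 4))*(-5 - 1*√2*2))² = (-5 + (2*9)*(-5 - 2*√2))² = (-5 + 18*(-5 - 2*√2))² = (-5 + (-90 - 36*√2))² = (-95 - 36*√2)²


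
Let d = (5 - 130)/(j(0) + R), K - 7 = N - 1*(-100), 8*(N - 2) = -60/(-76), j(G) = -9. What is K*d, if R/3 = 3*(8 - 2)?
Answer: -414575/1368 ≈ -303.05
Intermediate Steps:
R = 54 (R = 3*(3*(8 - 2)) = 3*(3*6) = 3*18 = 54)
N = 319/152 (N = 2 + (-60/(-76))/8 = 2 + (-60*(-1/76))/8 = 2 + (⅛)*(15/19) = 2 + 15/152 = 319/152 ≈ 2.0987)
K = 16583/152 (K = 7 + (319/152 - 1*(-100)) = 7 + (319/152 + 100) = 7 + 15519/152 = 16583/152 ≈ 109.10)
d = -25/9 (d = (5 - 130)/(-9 + 54) = -125/45 = -125*1/45 = -25/9 ≈ -2.7778)
K*d = (16583/152)*(-25/9) = -414575/1368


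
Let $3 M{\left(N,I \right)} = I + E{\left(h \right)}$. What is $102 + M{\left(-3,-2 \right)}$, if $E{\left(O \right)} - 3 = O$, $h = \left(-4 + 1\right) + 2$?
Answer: $102$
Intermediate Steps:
$h = -1$ ($h = -3 + 2 = -1$)
$E{\left(O \right)} = 3 + O$
$M{\left(N,I \right)} = \frac{2}{3} + \frac{I}{3}$ ($M{\left(N,I \right)} = \frac{I + \left(3 - 1\right)}{3} = \frac{I + 2}{3} = \frac{2 + I}{3} = \frac{2}{3} + \frac{I}{3}$)
$102 + M{\left(-3,-2 \right)} = 102 + \left(\frac{2}{3} + \frac{1}{3} \left(-2\right)\right) = 102 + \left(\frac{2}{3} - \frac{2}{3}\right) = 102 + 0 = 102$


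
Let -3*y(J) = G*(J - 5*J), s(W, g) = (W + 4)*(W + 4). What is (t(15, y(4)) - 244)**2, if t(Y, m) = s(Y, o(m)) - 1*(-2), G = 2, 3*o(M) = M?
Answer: 14161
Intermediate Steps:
o(M) = M/3
s(W, g) = (4 + W)**2 (s(W, g) = (4 + W)*(4 + W) = (4 + W)**2)
y(J) = 8*J/3 (y(J) = -2*(J - 5*J)/3 = -2*(-4*J)/3 = -(-8)*J/3 = 8*J/3)
t(Y, m) = 2 + (4 + Y)**2 (t(Y, m) = (4 + Y)**2 - 1*(-2) = (4 + Y)**2 + 2 = 2 + (4 + Y)**2)
(t(15, y(4)) - 244)**2 = ((2 + (4 + 15)**2) - 244)**2 = ((2 + 19**2) - 244)**2 = ((2 + 361) - 244)**2 = (363 - 244)**2 = 119**2 = 14161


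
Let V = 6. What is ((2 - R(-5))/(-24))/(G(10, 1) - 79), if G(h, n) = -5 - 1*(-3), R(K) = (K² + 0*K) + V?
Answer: -29/1944 ≈ -0.014918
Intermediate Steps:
R(K) = 6 + K² (R(K) = (K² + 0*K) + 6 = (K² + 0) + 6 = K² + 6 = 6 + K²)
G(h, n) = -2 (G(h, n) = -5 + 3 = -2)
((2 - R(-5))/(-24))/(G(10, 1) - 79) = ((2 - (6 + (-5)²))/(-24))/(-2 - 79) = (-(2 - (6 + 25))/24)/(-81) = -(-1)*(2 - 1*31)/1944 = -(-1)*(2 - 31)/1944 = -(-1)*(-29)/1944 = -1/81*29/24 = -29/1944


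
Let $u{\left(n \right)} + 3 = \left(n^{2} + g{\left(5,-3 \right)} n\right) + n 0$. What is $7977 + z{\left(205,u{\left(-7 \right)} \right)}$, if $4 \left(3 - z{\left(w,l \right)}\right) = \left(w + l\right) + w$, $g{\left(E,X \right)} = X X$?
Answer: $\frac{31527}{4} \approx 7881.8$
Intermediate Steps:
$g{\left(E,X \right)} = X^{2}$
$u{\left(n \right)} = -3 + n^{2} + 9 n$ ($u{\left(n \right)} = -3 + \left(\left(n^{2} + \left(-3\right)^{2} n\right) + n 0\right) = -3 + \left(\left(n^{2} + 9 n\right) + 0\right) = -3 + \left(n^{2} + 9 n\right) = -3 + n^{2} + 9 n$)
$z{\left(w,l \right)} = 3 - \frac{w}{2} - \frac{l}{4}$ ($z{\left(w,l \right)} = 3 - \frac{\left(w + l\right) + w}{4} = 3 - \frac{\left(l + w\right) + w}{4} = 3 - \frac{l + 2 w}{4} = 3 - \left(\frac{w}{2} + \frac{l}{4}\right) = 3 - \frac{w}{2} - \frac{l}{4}$)
$7977 + z{\left(205,u{\left(-7 \right)} \right)} = 7977 - \left(\frac{199}{2} + \frac{-3 + \left(-7\right)^{2} + 9 \left(-7\right)}{4}\right) = 7977 - \left(\frac{199}{2} + \frac{-3 + 49 - 63}{4}\right) = 7977 - \frac{381}{4} = \frac{31527}{4}$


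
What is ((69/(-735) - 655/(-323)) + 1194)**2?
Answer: 8956774270135696/6262348225 ≈ 1.4303e+6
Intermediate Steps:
((69/(-735) - 655/(-323)) + 1194)**2 = ((69*(-1/735) - 655*(-1/323)) + 1194)**2 = ((-23/245 + 655/323) + 1194)**2 = (153046/79135 + 1194)**2 = (94640236/79135)**2 = 8956774270135696/6262348225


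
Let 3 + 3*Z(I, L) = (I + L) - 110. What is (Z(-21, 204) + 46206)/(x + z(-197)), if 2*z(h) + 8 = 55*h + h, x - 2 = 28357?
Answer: 138688/68517 ≈ 2.0241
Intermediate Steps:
x = 28359 (x = 2 + 28357 = 28359)
z(h) = -4 + 28*h (z(h) = -4 + (55*h + h)/2 = -4 + (56*h)/2 = -4 + 28*h)
Z(I, L) = -113/3 + I/3 + L/3 (Z(I, L) = -1 + ((I + L) - 110)/3 = -1 + (-110 + I + L)/3 = -1 + (-110/3 + I/3 + L/3) = -113/3 + I/3 + L/3)
(Z(-21, 204) + 46206)/(x + z(-197)) = ((-113/3 + (⅓)*(-21) + (⅓)*204) + 46206)/(28359 + (-4 + 28*(-197))) = ((-113/3 - 7 + 68) + 46206)/(28359 + (-4 - 5516)) = (70/3 + 46206)/(28359 - 5520) = (138688/3)/22839 = (138688/3)*(1/22839) = 138688/68517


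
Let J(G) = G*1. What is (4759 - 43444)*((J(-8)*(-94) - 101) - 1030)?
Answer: 14661615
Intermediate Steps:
J(G) = G
(4759 - 43444)*((J(-8)*(-94) - 101) - 1030) = (4759 - 43444)*((-8*(-94) - 101) - 1030) = -38685*((752 - 101) - 1030) = -38685*(651 - 1030) = -38685*(-379) = 14661615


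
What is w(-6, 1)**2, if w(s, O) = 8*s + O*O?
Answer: 2209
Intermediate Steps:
w(s, O) = O**2 + 8*s (w(s, O) = 8*s + O**2 = O**2 + 8*s)
w(-6, 1)**2 = (1**2 + 8*(-6))**2 = (1 - 48)**2 = (-47)**2 = 2209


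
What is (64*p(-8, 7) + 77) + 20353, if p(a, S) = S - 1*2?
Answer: 20750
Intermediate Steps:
p(a, S) = -2 + S (p(a, S) = S - 2 = -2 + S)
(64*p(-8, 7) + 77) + 20353 = (64*(-2 + 7) + 77) + 20353 = (64*5 + 77) + 20353 = (320 + 77) + 20353 = 397 + 20353 = 20750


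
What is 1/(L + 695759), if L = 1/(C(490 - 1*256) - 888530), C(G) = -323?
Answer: 888853/618427474426 ≈ 1.4373e-6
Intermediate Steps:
L = -1/888853 (L = 1/(-323 - 888530) = 1/(-888853) = -1/888853 ≈ -1.1250e-6)
1/(L + 695759) = 1/(-1/888853 + 695759) = 1/(618427474426/888853) = 888853/618427474426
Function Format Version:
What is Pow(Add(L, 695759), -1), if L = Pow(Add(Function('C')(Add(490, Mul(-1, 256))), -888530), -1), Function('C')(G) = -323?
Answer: Rational(888853, 618427474426) ≈ 1.4373e-6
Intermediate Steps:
L = Rational(-1, 888853) (L = Pow(Add(-323, -888530), -1) = Pow(-888853, -1) = Rational(-1, 888853) ≈ -1.1250e-6)
Pow(Add(L, 695759), -1) = Pow(Add(Rational(-1, 888853), 695759), -1) = Pow(Rational(618427474426, 888853), -1) = Rational(888853, 618427474426)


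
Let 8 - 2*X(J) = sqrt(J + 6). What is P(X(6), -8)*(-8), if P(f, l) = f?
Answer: -32 + 8*sqrt(3) ≈ -18.144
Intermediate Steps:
X(J) = 4 - sqrt(6 + J)/2 (X(J) = 4 - sqrt(J + 6)/2 = 4 - sqrt(6 + J)/2)
P(X(6), -8)*(-8) = (4 - sqrt(6 + 6)/2)*(-8) = (4 - sqrt(3))*(-8) = -32 + 8*sqrt(3)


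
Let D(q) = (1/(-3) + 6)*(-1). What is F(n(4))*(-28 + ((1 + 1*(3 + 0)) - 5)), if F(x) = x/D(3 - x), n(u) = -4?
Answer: -348/17 ≈ -20.471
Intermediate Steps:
D(q) = -17/3 (D(q) = (-1/3 + 6)*(-1) = (17/3)*(-1) = -17/3)
F(x) = -3*x/17 (F(x) = x/(-17/3) = x*(-3/17) = -3*x/17)
F(n(4))*(-28 + ((1 + 1*(3 + 0)) - 5)) = (-3/17*(-4))*(-28 + ((1 + 1*(3 + 0)) - 5)) = 12*(-28 + ((1 + 1*3) - 5))/17 = 12*(-28 + ((1 + 3) - 5))/17 = 12*(-28 + (4 - 5))/17 = 12*(-28 - 1)/17 = (12/17)*(-29) = -348/17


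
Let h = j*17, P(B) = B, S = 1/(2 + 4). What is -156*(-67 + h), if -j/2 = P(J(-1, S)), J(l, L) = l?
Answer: 5148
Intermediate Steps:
S = ⅙ (S = 1/6 = ⅙ ≈ 0.16667)
j = 2 (j = -2*(-1) = 2)
h = 34 (h = 2*17 = 34)
-156*(-67 + h) = -156*(-67 + 34) = -156*(-33) = 5148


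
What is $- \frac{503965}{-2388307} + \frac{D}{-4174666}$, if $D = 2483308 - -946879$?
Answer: $- \frac{6088454072719}{9970384030462} \approx -0.61065$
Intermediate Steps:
$D = 3430187$ ($D = 2483308 + 946879 = 3430187$)
$- \frac{503965}{-2388307} + \frac{D}{-4174666} = - \frac{503965}{-2388307} + \frac{3430187}{-4174666} = \left(-503965\right) \left(- \frac{1}{2388307}\right) + 3430187 \left(- \frac{1}{4174666}\right) = \frac{503965}{2388307} - \frac{3430187}{4174666} = - \frac{6088454072719}{9970384030462}$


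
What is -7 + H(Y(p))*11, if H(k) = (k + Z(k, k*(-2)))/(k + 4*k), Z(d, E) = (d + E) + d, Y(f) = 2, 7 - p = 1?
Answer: -24/5 ≈ -4.8000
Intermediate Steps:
p = 6 (p = 7 - 1*1 = 7 - 1 = 6)
Z(d, E) = E + 2*d (Z(d, E) = (E + d) + d = E + 2*d)
H(k) = ⅕ (H(k) = (k + (k*(-2) + 2*k))/(k + 4*k) = (k + (-2*k + 2*k))/((5*k)) = (k + 0)*(1/(5*k)) = k*(1/(5*k)) = ⅕)
-7 + H(Y(p))*11 = -7 + (⅕)*11 = -7 + 11/5 = -24/5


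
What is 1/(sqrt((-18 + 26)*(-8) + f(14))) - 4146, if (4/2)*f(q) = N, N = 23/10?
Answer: -4146 - 2*I*sqrt(6285)/1257 ≈ -4146.0 - 0.12614*I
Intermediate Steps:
N = 23/10 (N = 23*(1/10) = 23/10 ≈ 2.3000)
f(q) = 23/20 (f(q) = (1/2)*(23/10) = 23/20)
1/(sqrt((-18 + 26)*(-8) + f(14))) - 4146 = 1/(sqrt((-18 + 26)*(-8) + 23/20)) - 4146 = 1/(sqrt(8*(-8) + 23/20)) - 4146 = 1/(sqrt(-64 + 23/20)) - 4146 = 1/(sqrt(-1257/20)) - 4146 = 1/(I*sqrt(6285)/10) - 4146 = -2*I*sqrt(6285)/1257 - 4146 = -4146 - 2*I*sqrt(6285)/1257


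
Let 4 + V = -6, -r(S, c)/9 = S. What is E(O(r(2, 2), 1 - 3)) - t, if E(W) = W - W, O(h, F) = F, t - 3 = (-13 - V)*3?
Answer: 6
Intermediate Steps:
r(S, c) = -9*S
V = -10 (V = -4 - 6 = -10)
t = -6 (t = 3 + (-13 - 1*(-10))*3 = 3 + (-13 + 10)*3 = 3 - 3*3 = 3 - 9 = -6)
E(W) = 0
E(O(r(2, 2), 1 - 3)) - t = 0 - 1*(-6) = 0 + 6 = 6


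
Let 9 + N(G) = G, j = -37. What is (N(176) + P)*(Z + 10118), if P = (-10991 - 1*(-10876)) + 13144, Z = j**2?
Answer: 151582452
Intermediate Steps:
N(G) = -9 + G
Z = 1369 (Z = (-37)**2 = 1369)
P = 13029 (P = (-10991 + 10876) + 13144 = -115 + 13144 = 13029)
(N(176) + P)*(Z + 10118) = ((-9 + 176) + 13029)*(1369 + 10118) = (167 + 13029)*11487 = 13196*11487 = 151582452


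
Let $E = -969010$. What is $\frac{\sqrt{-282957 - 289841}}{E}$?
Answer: $- \frac{17 i \sqrt{1982}}{969010} \approx - 0.00078104 i$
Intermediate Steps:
$\frac{\sqrt{-282957 - 289841}}{E} = \frac{\sqrt{-282957 - 289841}}{-969010} = \sqrt{-572798} \left(- \frac{1}{969010}\right) = 17 i \sqrt{1982} \left(- \frac{1}{969010}\right) = - \frac{17 i \sqrt{1982}}{969010}$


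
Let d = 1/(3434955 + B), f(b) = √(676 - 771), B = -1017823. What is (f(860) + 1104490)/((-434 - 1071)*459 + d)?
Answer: -2669698122680/1669742699939 - 2417132*I*√95/1669742699939 ≈ -1.5989 - 1.411e-5*I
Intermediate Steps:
f(b) = I*√95 (f(b) = √(-95) = I*√95)
d = 1/2417132 (d = 1/(3434955 - 1017823) = 1/2417132 ≈ 4.1371e-7)
(f(860) + 1104490)/((-434 - 1071)*459 + d) = (I*√95 + 1104490)/((-434 - 1071)*459 + 1/2417132) = (1104490 + I*√95)/(-1505*459 + 1/2417132) = (1104490 + I*√95)/(-690795 + 1/2417132) = (1104490 + I*√95)/(-1669742699939/2417132) = (1104490 + I*√95)*(-2417132/1669742699939) = -2669698122680/1669742699939 - 2417132*I*√95/1669742699939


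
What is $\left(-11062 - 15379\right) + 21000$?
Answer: $-5441$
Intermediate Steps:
$\left(-11062 - 15379\right) + 21000 = -26441 + 21000 = -5441$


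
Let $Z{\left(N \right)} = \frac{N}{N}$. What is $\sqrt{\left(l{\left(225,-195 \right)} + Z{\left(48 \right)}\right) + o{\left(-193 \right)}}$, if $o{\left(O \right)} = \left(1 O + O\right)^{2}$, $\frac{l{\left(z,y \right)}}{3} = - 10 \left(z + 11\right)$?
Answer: $\sqrt{141917} \approx 376.72$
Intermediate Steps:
$Z{\left(N \right)} = 1$
$l{\left(z,y \right)} = -330 - 30 z$ ($l{\left(z,y \right)} = 3 \left(- 10 \left(z + 11\right)\right) = 3 \left(- 10 \left(11 + z\right)\right) = 3 \left(-110 - 10 z\right) = -330 - 30 z$)
$o{\left(O \right)} = 4 O^{2}$ ($o{\left(O \right)} = \left(O + O\right)^{2} = \left(2 O\right)^{2} = 4 O^{2}$)
$\sqrt{\left(l{\left(225,-195 \right)} + Z{\left(48 \right)}\right) + o{\left(-193 \right)}} = \sqrt{\left(\left(-330 - 6750\right) + 1\right) + 4 \left(-193\right)^{2}} = \sqrt{\left(\left(-330 - 6750\right) + 1\right) + 4 \cdot 37249} = \sqrt{\left(-7080 + 1\right) + 148996} = \sqrt{-7079 + 148996} = \sqrt{141917}$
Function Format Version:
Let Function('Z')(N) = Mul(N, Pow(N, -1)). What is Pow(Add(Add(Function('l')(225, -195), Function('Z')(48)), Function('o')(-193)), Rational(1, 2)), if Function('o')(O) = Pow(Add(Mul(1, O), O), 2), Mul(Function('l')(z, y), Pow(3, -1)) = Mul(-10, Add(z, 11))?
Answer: Pow(141917, Rational(1, 2)) ≈ 376.72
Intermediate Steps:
Function('Z')(N) = 1
Function('l')(z, y) = Add(-330, Mul(-30, z)) (Function('l')(z, y) = Mul(3, Mul(-10, Add(z, 11))) = Mul(3, Mul(-10, Add(11, z))) = Mul(3, Add(-110, Mul(-10, z))) = Add(-330, Mul(-30, z)))
Function('o')(O) = Mul(4, Pow(O, 2)) (Function('o')(O) = Pow(Add(O, O), 2) = Pow(Mul(2, O), 2) = Mul(4, Pow(O, 2)))
Pow(Add(Add(Function('l')(225, -195), Function('Z')(48)), Function('o')(-193)), Rational(1, 2)) = Pow(Add(Add(Add(-330, Mul(-30, 225)), 1), Mul(4, Pow(-193, 2))), Rational(1, 2)) = Pow(Add(Add(Add(-330, -6750), 1), Mul(4, 37249)), Rational(1, 2)) = Pow(Add(Add(-7080, 1), 148996), Rational(1, 2)) = Pow(Add(-7079, 148996), Rational(1, 2)) = Pow(141917, Rational(1, 2))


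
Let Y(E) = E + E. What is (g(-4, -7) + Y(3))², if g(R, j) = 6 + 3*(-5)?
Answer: 9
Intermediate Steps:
g(R, j) = -9 (g(R, j) = 6 - 15 = -9)
Y(E) = 2*E
(g(-4, -7) + Y(3))² = (-9 + 2*3)² = (-9 + 6)² = (-3)² = 9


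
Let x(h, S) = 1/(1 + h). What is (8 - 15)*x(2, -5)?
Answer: -7/3 ≈ -2.3333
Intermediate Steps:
(8 - 15)*x(2, -5) = (8 - 15)/(1 + 2) = -7/3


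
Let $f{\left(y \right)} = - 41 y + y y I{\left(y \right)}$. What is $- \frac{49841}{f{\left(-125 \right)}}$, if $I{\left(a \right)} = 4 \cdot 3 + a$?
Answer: $\frac{49841}{1760500} \approx 0.028311$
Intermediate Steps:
$I{\left(a \right)} = 12 + a$
$f{\left(y \right)} = - 41 y + y^{2} \left(12 + y\right)$ ($f{\left(y \right)} = - 41 y + y y \left(12 + y\right) = - 41 y + y^{2} \left(12 + y\right)$)
$- \frac{49841}{f{\left(-125 \right)}} = - \frac{49841}{\left(-125\right) \left(-41 - 125 \left(12 - 125\right)\right)} = - \frac{49841}{\left(-125\right) \left(-41 - -14125\right)} = - \frac{49841}{\left(-125\right) \left(-41 + 14125\right)} = - \frac{49841}{\left(-125\right) 14084} = - \frac{49841}{-1760500} = \left(-49841\right) \left(- \frac{1}{1760500}\right) = \frac{49841}{1760500}$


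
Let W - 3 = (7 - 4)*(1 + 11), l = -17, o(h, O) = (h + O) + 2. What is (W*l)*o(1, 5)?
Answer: -5304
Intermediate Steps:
o(h, O) = 2 + O + h (o(h, O) = (O + h) + 2 = 2 + O + h)
W = 39 (W = 3 + (7 - 4)*(1 + 11) = 3 + 3*12 = 3 + 36 = 39)
(W*l)*o(1, 5) = (39*(-17))*(2 + 5 + 1) = -663*8 = -5304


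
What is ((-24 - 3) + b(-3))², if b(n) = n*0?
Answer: 729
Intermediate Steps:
b(n) = 0
((-24 - 3) + b(-3))² = ((-24 - 3) + 0)² = (-27 + 0)² = (-27)² = 729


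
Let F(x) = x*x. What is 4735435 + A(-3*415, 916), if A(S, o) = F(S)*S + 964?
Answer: -1925044726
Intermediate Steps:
F(x) = x**2
A(S, o) = 964 + S**3 (A(S, o) = S**2*S + 964 = S**3 + 964 = 964 + S**3)
4735435 + A(-3*415, 916) = 4735435 + (964 + (-3*415)**3) = 4735435 + (964 + (-1245)**3) = 4735435 + (964 - 1929781125) = 4735435 - 1929780161 = -1925044726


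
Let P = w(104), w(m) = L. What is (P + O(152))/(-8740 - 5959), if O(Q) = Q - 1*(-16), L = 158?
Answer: -326/14699 ≈ -0.022178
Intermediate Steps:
w(m) = 158
O(Q) = 16 + Q (O(Q) = Q + 16 = 16 + Q)
P = 158
(P + O(152))/(-8740 - 5959) = (158 + (16 + 152))/(-8740 - 5959) = (158 + 168)/(-14699) = 326*(-1/14699) = -326/14699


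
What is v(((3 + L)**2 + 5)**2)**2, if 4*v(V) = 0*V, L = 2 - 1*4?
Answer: 0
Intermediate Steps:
L = -2 (L = 2 - 4 = -2)
v(V) = 0 (v(V) = (0*V)/4 = (1/4)*0 = 0)
v(((3 + L)**2 + 5)**2)**2 = 0**2 = 0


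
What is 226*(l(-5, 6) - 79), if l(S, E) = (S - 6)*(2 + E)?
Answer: -37742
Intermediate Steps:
l(S, E) = (-6 + S)*(2 + E)
226*(l(-5, 6) - 79) = 226*((-12 - 6*6 + 2*(-5) + 6*(-5)) - 79) = 226*((-12 - 36 - 10 - 30) - 79) = 226*(-88 - 79) = 226*(-167) = -37742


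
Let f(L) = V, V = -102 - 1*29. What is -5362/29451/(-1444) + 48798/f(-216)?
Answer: -1037621875145/2785534482 ≈ -372.50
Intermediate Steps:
V = -131 (V = -102 - 29 = -131)
f(L) = -131
-5362/29451/(-1444) + 48798/f(-216) = -5362/29451/(-1444) + 48798/(-131) = -5362*1/29451*(-1/1444) + 48798*(-1/131) = -5362/29451*(-1/1444) - 48798/131 = 2681/21263622 - 48798/131 = -1037621875145/2785534482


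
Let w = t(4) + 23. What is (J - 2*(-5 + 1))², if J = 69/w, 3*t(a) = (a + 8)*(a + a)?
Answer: 259081/3025 ≈ 85.647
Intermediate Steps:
t(a) = 2*a*(8 + a)/3 (t(a) = ((a + 8)*(a + a))/3 = ((8 + a)*(2*a))/3 = (2*a*(8 + a))/3 = 2*a*(8 + a)/3)
w = 55 (w = (⅔)*4*(8 + 4) + 23 = (⅔)*4*12 + 23 = 32 + 23 = 55)
J = 69/55 ≈ 1.2545
(J - 2*(-5 + 1))² = (69/55 - 2*(-5 + 1))² = (69/55 - 2*(-4))² = (69/55 + 8)² = (509/55)² = 259081/3025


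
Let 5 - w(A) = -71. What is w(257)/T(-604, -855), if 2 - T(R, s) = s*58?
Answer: 19/12398 ≈ 0.0015325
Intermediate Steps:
w(A) = 76 (w(A) = 5 - 1*(-71) = 5 + 71 = 76)
T(R, s) = 2 - 58*s (T(R, s) = 2 - s*58 = 2 - 58*s)
w(257)/T(-604, -855) = 76/(2 - 58*(-855)) = 76/(2 + 49590) = 76/49592 = 76*(1/49592) = 19/12398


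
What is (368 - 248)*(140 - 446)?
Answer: -36720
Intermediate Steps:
(368 - 248)*(140 - 446) = 120*(-306) = -36720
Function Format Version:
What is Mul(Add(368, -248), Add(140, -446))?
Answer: -36720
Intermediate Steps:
Mul(Add(368, -248), Add(140, -446)) = Mul(120, -306) = -36720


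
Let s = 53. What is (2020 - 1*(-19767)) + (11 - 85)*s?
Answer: 17865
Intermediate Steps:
(2020 - 1*(-19767)) + (11 - 85)*s = (2020 - 1*(-19767)) + (11 - 85)*53 = (2020 + 19767) - 74*53 = 21787 - 3922 = 17865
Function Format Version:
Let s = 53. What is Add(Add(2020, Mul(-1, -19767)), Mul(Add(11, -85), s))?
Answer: 17865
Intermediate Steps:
Add(Add(2020, Mul(-1, -19767)), Mul(Add(11, -85), s)) = Add(Add(2020, Mul(-1, -19767)), Mul(Add(11, -85), 53)) = Add(Add(2020, 19767), Mul(-74, 53)) = Add(21787, -3922) = 17865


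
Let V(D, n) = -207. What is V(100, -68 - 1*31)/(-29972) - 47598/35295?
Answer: -473100397/352620580 ≈ -1.3417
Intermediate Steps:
V(100, -68 - 1*31)/(-29972) - 47598/35295 = -207/(-29972) - 47598/35295 = -207*(-1/29972) - 47598*1/35295 = 207/29972 - 15866/11765 = -473100397/352620580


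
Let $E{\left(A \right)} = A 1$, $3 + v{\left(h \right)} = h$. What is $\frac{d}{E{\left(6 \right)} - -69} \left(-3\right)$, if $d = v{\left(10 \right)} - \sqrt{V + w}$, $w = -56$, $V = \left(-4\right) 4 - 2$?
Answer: $- \frac{7}{25} + \frac{i \sqrt{74}}{25} \approx -0.28 + 0.34409 i$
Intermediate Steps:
$v{\left(h \right)} = -3 + h$
$E{\left(A \right)} = A$
$V = -18$ ($V = -16 - 2 = -18$)
$d = 7 - i \sqrt{74}$ ($d = \left(-3 + 10\right) - \sqrt{-18 - 56} = 7 - \sqrt{-74} = 7 - i \sqrt{74} \approx 7.0 - 8.6023 i$)
$\frac{d}{E{\left(6 \right)} - -69} \left(-3\right) = \frac{7 - i \sqrt{74}}{6 - -69} \left(-3\right) = \frac{7 - i \sqrt{74}}{6 + 69} \left(-3\right) = \frac{7 - i \sqrt{74}}{75} \left(-3\right) = \left(7 - i \sqrt{74}\right) \frac{1}{75} \left(-3\right) = \left(\frac{7}{75} - \frac{i \sqrt{74}}{75}\right) \left(-3\right) = - \frac{7}{25} + \frac{i \sqrt{74}}{25}$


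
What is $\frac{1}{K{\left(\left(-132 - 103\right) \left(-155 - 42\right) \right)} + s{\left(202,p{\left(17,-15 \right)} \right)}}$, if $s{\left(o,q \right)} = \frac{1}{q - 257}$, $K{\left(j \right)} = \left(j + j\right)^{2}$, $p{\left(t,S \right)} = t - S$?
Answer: $\frac{225}{1928904322499} \approx 1.1665 \cdot 10^{-10}$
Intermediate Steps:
$K{\left(j \right)} = 4 j^{2}$ ($K{\left(j \right)} = \left(2 j\right)^{2} = 4 j^{2}$)
$s{\left(o,q \right)} = \frac{1}{-257 + q}$
$\frac{1}{K{\left(\left(-132 - 103\right) \left(-155 - 42\right) \right)} + s{\left(202,p{\left(17,-15 \right)} \right)}} = \frac{1}{4 \left(\left(-132 - 103\right) \left(-155 - 42\right)\right)^{2} + \frac{1}{-257 + \left(17 - -15\right)}} = \frac{1}{4 \left(\left(-235\right) \left(-197\right)\right)^{2} + \frac{1}{-257 + \left(17 + 15\right)}} = \frac{1}{4 \cdot 46295^{2} + \frac{1}{-257 + 32}} = \frac{1}{4 \cdot 2143227025 + \frac{1}{-225}} = \frac{1}{8572908100 - \frac{1}{225}} = \frac{1}{\frac{1928904322499}{225}} = \frac{225}{1928904322499}$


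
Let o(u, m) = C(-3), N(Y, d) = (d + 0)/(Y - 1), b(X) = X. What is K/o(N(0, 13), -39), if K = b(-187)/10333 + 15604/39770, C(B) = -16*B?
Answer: 76899571/9862641840 ≈ 0.0077971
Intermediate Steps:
N(Y, d) = d/(-1 + Y)
K = 76899571/205471705 (K = -187/10333 + 15604/39770 = -187*1/10333 + 15604*(1/39770) = -187/10333 + 7802/19885 = 76899571/205471705 ≈ 0.37426)
o(u, m) = 48 (o(u, m) = -16*(-3) = 48)
K/o(N(0, 13), -39) = (76899571/205471705)/48 = (76899571/205471705)*(1/48) = 76899571/9862641840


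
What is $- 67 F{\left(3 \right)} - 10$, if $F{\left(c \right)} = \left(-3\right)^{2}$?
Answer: $-613$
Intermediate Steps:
$F{\left(c \right)} = 9$
$- 67 F{\left(3 \right)} - 10 = \left(-67\right) 9 - 10 = -603 - 10 = -613$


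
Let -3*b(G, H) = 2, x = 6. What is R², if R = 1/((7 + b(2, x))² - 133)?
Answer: 81/698896 ≈ 0.00011590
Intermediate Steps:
b(G, H) = -⅔ (b(G, H) = -⅓*2 = -⅔)
R = -9/836 (R = 1/((7 - ⅔)² - 133) = 1/((19/3)² - 133) = 1/(361/9 - 133) = 1/(-836/9) = -9/836 ≈ -0.010766)
R² = (-9/836)² = 81/698896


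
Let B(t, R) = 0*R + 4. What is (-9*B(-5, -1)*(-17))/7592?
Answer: 153/1898 ≈ 0.080611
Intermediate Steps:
B(t, R) = 4 (B(t, R) = 0 + 4 = 4)
(-9*B(-5, -1)*(-17))/7592 = (-9*4*(-17))/7592 = -36*(-17)*(1/7592) = 612*(1/7592) = 153/1898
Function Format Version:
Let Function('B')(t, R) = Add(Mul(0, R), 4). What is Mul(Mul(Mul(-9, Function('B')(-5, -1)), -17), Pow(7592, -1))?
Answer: Rational(153, 1898) ≈ 0.080611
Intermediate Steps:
Function('B')(t, R) = 4 (Function('B')(t, R) = Add(0, 4) = 4)
Mul(Mul(Mul(-9, Function('B')(-5, -1)), -17), Pow(7592, -1)) = Mul(Mul(Mul(-9, 4), -17), Pow(7592, -1)) = Mul(Mul(-36, -17), Rational(1, 7592)) = Mul(612, Rational(1, 7592)) = Rational(153, 1898)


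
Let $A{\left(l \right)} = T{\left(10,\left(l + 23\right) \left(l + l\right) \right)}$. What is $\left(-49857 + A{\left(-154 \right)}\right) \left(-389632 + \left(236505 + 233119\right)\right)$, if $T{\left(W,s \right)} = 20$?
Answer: $-3986561304$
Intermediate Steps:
$A{\left(l \right)} = 20$
$\left(-49857 + A{\left(-154 \right)}\right) \left(-389632 + \left(236505 + 233119\right)\right) = \left(-49857 + 20\right) \left(-389632 + \left(236505 + 233119\right)\right) = - 49837 \left(-389632 + 469624\right) = \left(-49837\right) 79992 = -3986561304$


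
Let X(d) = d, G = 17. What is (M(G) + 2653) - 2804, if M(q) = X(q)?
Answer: -134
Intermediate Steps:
M(q) = q
(M(G) + 2653) - 2804 = (17 + 2653) - 2804 = 2670 - 2804 = -134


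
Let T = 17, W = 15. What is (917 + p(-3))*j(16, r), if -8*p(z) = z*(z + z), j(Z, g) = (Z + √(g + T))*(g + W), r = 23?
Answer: 556168 + 69521*√10 ≈ 7.7601e+5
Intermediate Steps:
j(Z, g) = (15 + g)*(Z + √(17 + g)) (j(Z, g) = (Z + √(g + 17))*(g + 15) = (Z + √(17 + g))*(15 + g) = (15 + g)*(Z + √(17 + g)))
p(z) = -z²/4 (p(z) = -z*(z + z)/8 = -z*2*z/8 = -z²/4)
(917 + p(-3))*j(16, r) = (917 - ¼*(-3)²)*(15*16 + 15*√(17 + 23) + 16*23 + 23*√(17 + 23)) = (917 - ¼*9)*(240 + 15*√40 + 368 + 23*√40) = (917 - 9/4)*(240 + 15*(2*√10) + 368 + 23*(2*√10)) = 3659*(240 + 30*√10 + 368 + 46*√10)/4 = 3659*(608 + 76*√10)/4 = 556168 + 69521*√10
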